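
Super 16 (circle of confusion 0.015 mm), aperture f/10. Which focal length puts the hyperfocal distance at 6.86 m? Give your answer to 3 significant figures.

From H = f²/(N·c) + f, with f ≪ H: f ≈ √(H·N·c) = √(6860 × 10 × 0.015) = √1029.0 ≈ 32.08 mm.
Exact: f² + N·c·f − N·c·H = 0 ⇒ f = (−N·c + √((N·c)² + 4·N·c·H))/2 = (−0.15 + √4116.0)/2 ≈ 32.003 mm ≈ 32.0 mm.

32.0 mm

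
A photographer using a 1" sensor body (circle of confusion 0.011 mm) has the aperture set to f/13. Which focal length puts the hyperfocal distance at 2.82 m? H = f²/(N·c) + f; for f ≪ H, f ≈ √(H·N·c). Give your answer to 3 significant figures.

20.0 mm

From H = f²/(N·c) + f, with f ≪ H: f ≈ √(H·N·c) = √(2820 × 13 × 0.011) = √403.26 ≈ 20.08 mm.
Exact: f² + N·c·f − N·c·H = 0 ⇒ f = (−N·c + √((N·c)² + 4·N·c·H))/2 = (−0.143 + √1613.1)/2 ≈ 20.010 mm ≈ 20.0 mm.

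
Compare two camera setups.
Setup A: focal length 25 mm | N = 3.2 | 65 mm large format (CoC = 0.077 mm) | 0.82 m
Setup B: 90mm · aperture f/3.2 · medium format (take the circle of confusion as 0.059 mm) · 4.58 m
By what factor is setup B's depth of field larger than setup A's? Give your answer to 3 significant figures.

Setup A: H = 25²/(3.2×0.077) + 25 ≈ 2561.5 mm; DoF = Df − Dn = 1194.33 − 624.32 ≈ 570.01 mm.
Setup B: H = 90²/(3.2×0.059) + 90 ≈ 42992.5 mm; DoF = Df − Dn = 5115.35 − 4146.09 ≈ 969.26 mm.
Ratio = 969.26 / 570.01 ≈ 1.70.

1.70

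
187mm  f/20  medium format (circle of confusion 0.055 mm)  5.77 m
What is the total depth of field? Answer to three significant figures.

2.09 m

Hyperfocal distance H = f²/(N·c) + f = 187²/(20 × 0.055) + 187 = 34969/1.1 + 187 ≈ 31977.0 mm ≈ 31.98 m.
Near limit Dn = s·(H − f)/(H + s − 2f) = 5770 × (31977.0 − 187) / (31977.0 + 5770 − 2 × 187) = 5770 × 31790.0 / 37373.0 ≈ 4908.0 mm.
Far limit Df = s·(H − f)/(H − s) = 5770 × (31977.0 − 187) / (31977.0 − 5770) = 5770 × 31790.0 / 26207.0 ≈ 6999.2 mm.
Depth of field = Df − Dn = 6999.2 − 4908.0 ≈ 2091.2 mm ≈ 2.09 m.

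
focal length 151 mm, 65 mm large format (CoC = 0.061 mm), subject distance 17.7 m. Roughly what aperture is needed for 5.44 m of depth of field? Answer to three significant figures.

Write h = H − f = f²/(N·c). The thin-lens limits are Dn = s·h/(h + (s−f)) and Df = s·h/(h − (s−f)), so DoF = Df − Dn = 2·s·(s−f)·h / (h² − (s−f)²).
That is a quadratic in h: DoF·h² − 2·s·(s−f)·h − DoF·(s−f)² = 0 ⇒ h = (s−f)·(s + √(s² + DoF²)) / DoF = 17549 × (17700 + √(17700² + 5440²)) / 5440 = 17549 × (17700 + 18517.1) / 5440 ≈ 116833 mm.
Then N = f²/(c·h) = 151² / (0.061 × 116833) = 22801 / 7126.8 ≈ 3.20.

f/3.20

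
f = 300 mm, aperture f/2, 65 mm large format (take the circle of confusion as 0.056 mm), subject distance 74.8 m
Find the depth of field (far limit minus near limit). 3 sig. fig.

Hyperfocal distance H = f²/(N·c) + f = 300²/(2 × 0.056) + 300 = 90000/0.112 + 300 ≈ 803871.4 mm ≈ 803.9 m.
Near limit Dn = s·(H − f)/(H + s − 2f) = 74800 × (803871.4 − 300) / (803871.4 + 74800 − 2 × 300) = 74800 × 803571.4 / 878071.4 ≈ 68454 mm.
Far limit Df = s·(H − f)/(H − s) = 74800 × (803871.4 − 300) / (803871.4 − 74800) = 74800 × 803571.4 / 729071.4 ≈ 82443 mm.
Depth of field = Df − Dn = 82443 − 68454 ≈ 13989 mm ≈ 14.0 m.

14.0 m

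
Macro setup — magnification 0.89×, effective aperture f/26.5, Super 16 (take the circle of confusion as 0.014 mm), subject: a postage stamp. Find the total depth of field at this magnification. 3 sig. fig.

0.937 mm

At magnification m, DoF ≈ 2·N_eff·c/m² = 2 × 26.5 × 0.014 / 0.89² = 0.742 / 0.7921 ≈ 0.937 mm.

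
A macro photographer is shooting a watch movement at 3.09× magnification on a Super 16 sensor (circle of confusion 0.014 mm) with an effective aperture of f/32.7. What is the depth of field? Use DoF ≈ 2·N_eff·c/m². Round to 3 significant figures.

0.0959 mm

At magnification m, DoF ≈ 2·N_eff·c/m² = 2 × 32.7 × 0.014 / 3.09² = 0.9156 / 9.548 ≈ 0.0959 mm.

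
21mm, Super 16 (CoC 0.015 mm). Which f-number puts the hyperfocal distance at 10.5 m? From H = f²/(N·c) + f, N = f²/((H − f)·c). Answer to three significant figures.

Rearrange H = f²/(N·c) + f for N: N = f² / ((H − f)·c).
N = 21² / ((10500 − 21) × 0.015) = 441 / 157.2 ≈ 2.81.

f/2.81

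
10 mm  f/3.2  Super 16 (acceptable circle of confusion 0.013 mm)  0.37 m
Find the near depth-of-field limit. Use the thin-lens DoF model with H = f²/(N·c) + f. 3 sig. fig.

Hyperfocal distance H = f²/(N·c) + f = 10²/(3.2 × 0.013) + 10 = 100/0.0416 + 10 ≈ 2413.8 mm ≈ 2.414 m.
Near limit Dn = s·(H − f)/(H + s − 2f) = 370 × (2413.8 − 10) / (2413.8 + 370 − 2 × 10) = 370 × 2403.8 / 2763.8 ≈ 321.81 mm.

322 mm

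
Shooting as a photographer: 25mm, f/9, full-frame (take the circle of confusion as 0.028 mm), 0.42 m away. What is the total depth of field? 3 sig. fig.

137 mm

Hyperfocal distance H = f²/(N·c) + f = 25²/(9 × 0.028) + 25 = 625/0.252 + 25 ≈ 2505.2 mm ≈ 2.505 m.
Near limit Dn = s·(H − f)/(H + s − 2f) = 420 × (2505.2 − 25) / (2505.2 + 420 − 2 × 25) = 420 × 2480.2 / 2875.2 ≈ 362.30 mm.
Far limit Df = s·(H − f)/(H − s) = 420 × (2505.2 − 25) / (2505.2 − 420) = 420 × 2480.2 / 2085.2 ≈ 499.56 mm.
Depth of field = Df − Dn = 499.56 − 362.30 ≈ 137.26 mm.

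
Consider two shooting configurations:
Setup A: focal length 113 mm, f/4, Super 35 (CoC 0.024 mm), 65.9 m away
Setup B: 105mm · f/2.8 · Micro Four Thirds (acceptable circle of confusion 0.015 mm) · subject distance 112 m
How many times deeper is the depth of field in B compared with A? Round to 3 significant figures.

1.35

Setup A: H = 113²/(4×0.024) + 113 ≈ 133123.4 mm; DoF = Df − Dn = 130392 − 44092 ≈ 86300 mm.
Setup B: H = 105²/(2.8×0.015) + 105 ≈ 262605.0 mm; DoF = Df − Dn = 195213 − 78527 ≈ 116686 mm.
Ratio = 116686 / 86300 ≈ 1.35.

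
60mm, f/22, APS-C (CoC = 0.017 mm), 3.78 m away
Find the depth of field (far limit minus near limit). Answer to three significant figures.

3.43 m

Hyperfocal distance H = f²/(N·c) + f = 60²/(22 × 0.017) + 60 = 3600/0.374 + 60 ≈ 9685.7 mm ≈ 9.686 m.
Near limit Dn = s·(H − f)/(H + s − 2f) = 3780 × (9685.7 − 60) / (9685.7 + 3780 − 2 × 60) = 3780 × 9625.7 / 13345.7 ≈ 2726.4 mm.
Far limit Df = s·(H − f)/(H − s) = 3780 × (9685.7 − 60) / (9685.7 − 3780) = 3780 × 9625.7 / 5905.7 ≈ 6161.0 mm.
Depth of field = Df − Dn = 6161.0 − 2726.4 ≈ 3434.6 mm ≈ 3.43 m.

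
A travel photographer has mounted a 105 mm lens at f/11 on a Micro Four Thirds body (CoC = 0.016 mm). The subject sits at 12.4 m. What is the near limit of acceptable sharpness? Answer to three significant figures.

10.4 m

Hyperfocal distance H = f²/(N·c) + f = 105²/(11 × 0.016) + 105 = 11025/0.176 + 105 ≈ 62747.0 mm ≈ 62.75 m.
Near limit Dn = s·(H − f)/(H + s − 2f) = 12400 × (62747.0 − 105) / (62747.0 + 12400 − 2 × 105) = 12400 × 62642.0 / 74937.0 ≈ 10366 mm ≈ 10.4 m.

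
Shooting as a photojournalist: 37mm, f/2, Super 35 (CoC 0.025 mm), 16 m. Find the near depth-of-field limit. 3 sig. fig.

10.1 m

Hyperfocal distance H = f²/(N·c) + f = 37²/(2 × 0.025) + 37 = 1369/0.05 + 37 ≈ 27417.0 mm ≈ 27.42 m.
Near limit Dn = s·(H − f)/(H + s − 2f) = 16000 × (27417.0 − 37) / (27417.0 + 16000 − 2 × 37) = 16000 × 27380.0 / 43343.0 ≈ 10107 mm ≈ 10.1 m.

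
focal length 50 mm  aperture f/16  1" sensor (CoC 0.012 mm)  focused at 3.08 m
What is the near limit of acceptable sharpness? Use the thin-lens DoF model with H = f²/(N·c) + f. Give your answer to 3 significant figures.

Hyperfocal distance H = f²/(N·c) + f = 50²/(16 × 0.012) + 50 = 2500/0.192 + 50 ≈ 13070.8 mm ≈ 13.07 m.
Near limit Dn = s·(H − f)/(H + s − 2f) = 3080 × (13070.8 − 50) / (13070.8 + 3080 − 2 × 50) = 3080 × 13020.8 / 16050.8 ≈ 2498.6 mm ≈ 2.50 m.

2.50 m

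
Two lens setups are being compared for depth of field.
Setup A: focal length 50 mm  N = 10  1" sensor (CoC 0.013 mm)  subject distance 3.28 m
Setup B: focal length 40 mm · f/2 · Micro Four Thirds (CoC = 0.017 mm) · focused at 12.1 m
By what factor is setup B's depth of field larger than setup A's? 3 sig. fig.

5.85

Setup A: H = 50²/(10×0.013) + 50 ≈ 19280.8 mm; DoF = Df − Dn = 3942.1 − 2808.3 ≈ 1133.8 mm.
Setup B: H = 40²/(2×0.017) + 40 ≈ 47098.8 mm; DoF = Df − Dn = 16269.5 − 9631.6 ≈ 6637.9 mm.
Ratio = 6637.9 / 1133.8 ≈ 5.85.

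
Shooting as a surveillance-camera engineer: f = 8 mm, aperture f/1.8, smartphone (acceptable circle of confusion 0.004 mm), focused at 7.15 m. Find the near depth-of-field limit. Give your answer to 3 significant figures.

3.96 m

Hyperfocal distance H = f²/(N·c) + f = 8²/(1.8 × 0.004) + 8 = 64/0.0072 + 8 ≈ 8896.9 mm ≈ 8.897 m.
Near limit Dn = s·(H − f)/(H + s − 2f) = 7150 × (8896.9 − 8) / (8896.9 + 7150 − 2 × 8) = 7150 × 8888.9 / 16030.9 ≈ 3964.6 mm ≈ 3.96 m.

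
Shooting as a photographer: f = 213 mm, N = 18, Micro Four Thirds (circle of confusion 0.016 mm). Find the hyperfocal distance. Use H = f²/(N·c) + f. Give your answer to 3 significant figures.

Hyperfocal distance H = f²/(N·c) + f = 213²/(18 × 0.016) + 213 = 45369/0.288 + 213 ≈ 157744.2 mm ≈ 158 m.

158 m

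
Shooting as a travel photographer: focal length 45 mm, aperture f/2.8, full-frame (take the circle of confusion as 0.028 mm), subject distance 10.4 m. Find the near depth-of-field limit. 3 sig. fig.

Hyperfocal distance H = f²/(N·c) + f = 45²/(2.8 × 0.028) + 45 = 2025/0.0784 + 45 ≈ 25874.1 mm ≈ 25.87 m.
Near limit Dn = s·(H − f)/(H + s − 2f) = 10400 × (25874.1 − 45) / (25874.1 + 10400 − 2 × 45) = 10400 × 25829.1 / 36184.1 ≈ 7423.8 mm ≈ 7.42 m.

7.42 m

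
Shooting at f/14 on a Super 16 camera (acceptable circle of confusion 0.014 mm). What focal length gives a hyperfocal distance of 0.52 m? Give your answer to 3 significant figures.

From H = f²/(N·c) + f, with f ≪ H: f ≈ √(H·N·c) = √(520 × 14 × 0.014) = √101.92 ≈ 10.10 mm.
Exact: f² + N·c·f − N·c·H = 0 ⇒ f = (−N·c + √((N·c)² + 4·N·c·H))/2 = (−0.196 + √407.72)/2 ≈ 9.9980 mm ≈ 10.0 mm.

10.0 mm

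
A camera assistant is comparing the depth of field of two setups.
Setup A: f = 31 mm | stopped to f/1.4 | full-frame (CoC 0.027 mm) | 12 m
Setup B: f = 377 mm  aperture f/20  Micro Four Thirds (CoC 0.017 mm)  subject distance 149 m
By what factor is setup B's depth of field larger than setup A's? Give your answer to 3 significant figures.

Setup A: H = 31²/(1.4×0.027) + 31 ≈ 25454.3 mm; DoF = Df − Dn = 22675 − 8159 ≈ 14516 mm.
Setup B: H = 377²/(20×0.017) + 377 ≈ 418403.5 mm; DoF = Df − Dn = 231199 − 109920 ≈ 121279 mm.
Ratio = 121279 / 14516 ≈ 8.35.

8.35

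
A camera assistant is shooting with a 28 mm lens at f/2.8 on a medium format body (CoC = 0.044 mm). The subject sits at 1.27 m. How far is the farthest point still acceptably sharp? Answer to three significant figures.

Hyperfocal distance H = f²/(N·c) + f = 28²/(2.8 × 0.044) + 28 = 784/0.1232 + 28 ≈ 6391.6 mm ≈ 6.392 m.
Far limit Df = s·(H − f)/(H − s) = 1270 × (6391.6 − 28) / (6391.6 − 1270) = 1270 × 6363.6 / 5121.6 ≈ 1578.0 mm ≈ 1.58 m.

1.58 m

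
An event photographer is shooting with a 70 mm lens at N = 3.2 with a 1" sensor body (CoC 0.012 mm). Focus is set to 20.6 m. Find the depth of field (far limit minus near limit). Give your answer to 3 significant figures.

Hyperfocal distance H = f²/(N·c) + f = 70²/(3.2 × 0.012) + 70 = 4900/0.0384 + 70 ≈ 127674.2 mm ≈ 127.7 m.
Near limit Dn = s·(H − f)/(H + s − 2f) = 20600 × (127674.2 − 70) / (127674.2 + 20600 − 2 × 70) = 20600 × 127604.2 / 148134.2 ≈ 17745.0 mm.
Far limit Df = s·(H − f)/(H − s) = 20600 × (127674.2 − 70) / (127674.2 − 20600) = 20600 × 127604.2 / 107074.2 ≈ 24549.8 mm.
Depth of field = Df − Dn = 24549.8 − 17745.0 ≈ 6804.8 mm ≈ 6.80 m.

6.80 m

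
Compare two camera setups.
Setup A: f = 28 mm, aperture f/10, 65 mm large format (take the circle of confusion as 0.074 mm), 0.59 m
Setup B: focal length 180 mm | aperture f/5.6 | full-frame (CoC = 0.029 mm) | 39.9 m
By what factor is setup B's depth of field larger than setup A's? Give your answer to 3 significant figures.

Setup A: H = 28²/(10×0.074) + 28 ≈ 1087.5 mm; DoF = Df − Dn = 1256.55 − 385.51 ≈ 871.04 mm.
Setup B: H = 180²/(5.6×0.029) + 180 ≈ 199687.4 mm; DoF = Df − Dn = 49818 − 33275 ≈ 16543 mm.
Ratio = 16543 / 871.04 ≈ 19.0.

19.0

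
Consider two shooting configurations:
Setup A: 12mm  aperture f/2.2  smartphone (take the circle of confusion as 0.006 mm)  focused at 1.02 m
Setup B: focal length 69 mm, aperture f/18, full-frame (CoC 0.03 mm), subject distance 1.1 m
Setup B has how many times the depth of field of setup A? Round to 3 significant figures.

Setup A: H = 12²/(2.2×0.006) + 12 ≈ 10921.1 mm; DoF = Df − Dn = 1123.84 − 933.72 ≈ 190.12 mm.
Setup B: H = 69²/(18×0.03) + 69 ≈ 8885.7 mm; DoF = Df − Dn = 1245.67 − 984.84 ≈ 260.83 mm.
Ratio = 260.83 / 190.12 ≈ 1.37.

1.37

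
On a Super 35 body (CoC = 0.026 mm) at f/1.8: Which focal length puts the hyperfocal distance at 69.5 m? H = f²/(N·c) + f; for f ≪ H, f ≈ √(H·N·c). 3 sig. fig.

57.0 mm

From H = f²/(N·c) + f, with f ≪ H: f ≈ √(H·N·c) = √(69500 × 1.8 × 0.026) = √3252.6 ≈ 57.03 mm.
The +f correction barely moves this — solving exactly, f² + N·c·f − N·c·H = 0 ⇒ f = (−N·c + √((N·c)² + 4·N·c·H))/2 = (−0.0468 + √13010)/2 ≈ 57.008 mm, so f ≈ 57.0 mm.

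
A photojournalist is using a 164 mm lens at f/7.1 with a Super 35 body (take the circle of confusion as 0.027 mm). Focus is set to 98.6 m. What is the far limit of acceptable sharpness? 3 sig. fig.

Hyperfocal distance H = f²/(N·c) + f = 164²/(7.1 × 0.027) + 164 = 26896/0.1917 + 164 ≈ 140466.6 mm ≈ 140.5 m.
Far limit Df = s·(H − f)/(H − s) = 98600 × (140466.6 − 164) / (140466.6 − 98600) = 98600 × 140302.6 / 41866.6 ≈ 330427 mm ≈ 330 m.

330 m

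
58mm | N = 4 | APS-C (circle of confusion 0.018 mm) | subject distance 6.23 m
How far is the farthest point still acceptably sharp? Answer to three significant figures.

7.18 m

Hyperfocal distance H = f²/(N·c) + f = 58²/(4 × 0.018) + 58 = 3364/0.072 + 58 ≈ 46780.2 mm ≈ 46.78 m.
Far limit Df = s·(H − f)/(H − s) = 6230 × (46780.2 − 58) / (46780.2 − 6230) = 6230 × 46722.2 / 40550.2 ≈ 7178.2 mm ≈ 7.18 m.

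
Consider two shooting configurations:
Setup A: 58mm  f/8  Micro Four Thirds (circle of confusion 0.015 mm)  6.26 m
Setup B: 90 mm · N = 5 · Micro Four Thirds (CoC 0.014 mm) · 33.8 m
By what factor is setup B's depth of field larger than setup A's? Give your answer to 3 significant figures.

Setup A: H = 58²/(8×0.015) + 58 ≈ 28091.3 mm; DoF = Df − Dn = 8038.4 − 5126.0 ≈ 2912.4 mm.
Setup B: H = 90²/(5×0.014) + 90 ≈ 115804.3 mm; DoF = Df − Dn = 47694 − 26175 ≈ 21519 mm.
Ratio = 21519 / 2912.4 ≈ 7.39.

7.39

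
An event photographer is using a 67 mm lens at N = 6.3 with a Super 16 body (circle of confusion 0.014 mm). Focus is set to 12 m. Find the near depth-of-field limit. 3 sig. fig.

Hyperfocal distance H = f²/(N·c) + f = 67²/(6.3 × 0.014) + 67 = 4489/0.0882 + 67 ≈ 50962.7 mm ≈ 50.96 m.
Near limit Dn = s·(H − f)/(H + s − 2f) = 12000 × (50962.7 − 67) / (50962.7 + 12000 − 2 × 67) = 12000 × 50895.7 / 62828.7 ≈ 9720.9 mm ≈ 9.72 m.

9.72 m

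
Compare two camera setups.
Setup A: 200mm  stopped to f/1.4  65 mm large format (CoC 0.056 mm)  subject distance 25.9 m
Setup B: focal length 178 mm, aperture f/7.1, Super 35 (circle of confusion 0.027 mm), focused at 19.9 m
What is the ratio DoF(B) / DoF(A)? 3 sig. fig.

1.84

Setup A: H = 200²/(1.4×0.056) + 200 ≈ 510404.1 mm; DoF = Df − Dn = 27273.8 − 24657.9 ≈ 2615.9 mm.
Setup B: H = 178²/(7.1×0.027) + 178 ≈ 165457.1 mm; DoF = Df − Dn = 22596.3 − 17778.6 ≈ 4817.7 mm.
Ratio = 4817.7 / 2615.9 ≈ 1.84.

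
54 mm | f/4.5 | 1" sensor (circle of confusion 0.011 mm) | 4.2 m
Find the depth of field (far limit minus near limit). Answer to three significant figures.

0.594 m

Hyperfocal distance H = f²/(N·c) + f = 54²/(4.5 × 0.011) + 54 = 2916/0.0495 + 54 ≈ 58963.1 mm ≈ 58.96 m.
Near limit Dn = s·(H − f)/(H + s − 2f) = 4200 × (58963.1 − 54) / (58963.1 + 4200 − 2 × 54) = 4200 × 58909.1 / 63055.1 ≈ 3923.84 mm.
Far limit Df = s·(H − f)/(H − s) = 4200 × (58963.1 − 54) / (58963.1 − 4200) = 4200 × 58909.1 / 54763.1 ≈ 4517.97 mm.
Depth of field = Df − Dn = 4517.97 − 3923.84 ≈ 594.13 mm ≈ 0.594 m.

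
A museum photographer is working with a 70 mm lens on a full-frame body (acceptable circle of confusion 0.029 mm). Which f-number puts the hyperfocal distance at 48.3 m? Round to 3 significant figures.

Rearrange H = f²/(N·c) + f for N: N = f² / ((H − f)·c).
N = 70² / ((48300 − 70) × 0.029) = 4900 / 1399 ≈ 3.50.

f/3.50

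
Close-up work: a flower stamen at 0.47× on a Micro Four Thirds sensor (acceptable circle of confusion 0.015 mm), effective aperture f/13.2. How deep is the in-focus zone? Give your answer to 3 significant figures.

1.79 mm

At magnification m, DoF ≈ 2·N_eff·c/m² = 2 × 13.2 × 0.015 / 0.47² = 0.396 / 0.2209 ≈ 1.79 mm.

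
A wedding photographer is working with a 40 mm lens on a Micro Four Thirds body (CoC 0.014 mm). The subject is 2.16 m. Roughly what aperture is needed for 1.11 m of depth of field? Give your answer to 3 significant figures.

Write h = H − f = f²/(N·c). The thin-lens limits are Dn = s·h/(h + (s−f)) and Df = s·h/(h − (s−f)), so DoF = Df − Dn = 2·s·(s−f)·h / (h² − (s−f)²).
That is a quadratic in h: DoF·h² − 2·s·(s−f)·h − DoF·(s−f)² = 0 ⇒ h = (s−f)·(s + √(s² + DoF²)) / DoF = 2120 × (2160 + √(2160² + 1110²)) / 1110 = 2120 × (2160 + 2428.52) / 1110 ≈ 8763.7 mm.
Then N = f²/(c·h) = 40² / (0.014 × 8763.7) = 1600 / 122.69 ≈ 13.

f/13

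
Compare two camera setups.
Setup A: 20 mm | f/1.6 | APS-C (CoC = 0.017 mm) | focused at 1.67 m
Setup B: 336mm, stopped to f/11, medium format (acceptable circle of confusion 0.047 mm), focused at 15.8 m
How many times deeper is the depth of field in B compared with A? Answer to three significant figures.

5.93

Setup A: H = 20²/(1.6×0.017) + 20 ≈ 14725.9 mm; DoF = Df − Dn = 1881.05 − 1501.53 ≈ 379.52 mm.
Setup B: H = 336²/(11×0.047) + 336 ≈ 218703.5 mm; DoF = Df − Dn = 17004.2 − 14755.1 ≈ 2249.1 mm.
Ratio = 2249.1 / 379.52 ≈ 5.93.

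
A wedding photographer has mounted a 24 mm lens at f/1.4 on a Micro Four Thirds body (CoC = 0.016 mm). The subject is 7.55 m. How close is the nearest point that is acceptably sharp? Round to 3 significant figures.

Hyperfocal distance H = f²/(N·c) + f = 24²/(1.4 × 0.016) + 24 = 576/0.0224 + 24 ≈ 25738.3 mm ≈ 25.74 m.
Near limit Dn = s·(H − f)/(H + s − 2f) = 7550 × (25738.3 − 24) / (25738.3 + 7550 − 2 × 24) = 7550 × 25714.3 / 33240.3 ≈ 5840.6 mm ≈ 5.84 m.

5.84 m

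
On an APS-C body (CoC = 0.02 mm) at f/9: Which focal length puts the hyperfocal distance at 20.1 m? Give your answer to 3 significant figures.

From H = f²/(N·c) + f, with f ≪ H: f ≈ √(H·N·c) = √(20100 × 9 × 0.02) = √3618.0 ≈ 60.15 mm.
Exact: f² + N·c·f − N·c·H = 0 ⇒ f = (−N·c + √((N·c)² + 4·N·c·H))/2 = (−0.18 + √14472)/2 ≈ 60.060 mm ≈ 60.1 mm.

60.1 mm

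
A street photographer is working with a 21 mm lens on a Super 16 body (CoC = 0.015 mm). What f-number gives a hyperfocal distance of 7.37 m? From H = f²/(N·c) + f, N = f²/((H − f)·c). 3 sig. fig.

f/4

Rearrange H = f²/(N·c) + f for N: N = f² / ((H − f)·c).
N = 21² / ((7370 − 21) × 0.015) = 441 / 110.2 ≈ 4.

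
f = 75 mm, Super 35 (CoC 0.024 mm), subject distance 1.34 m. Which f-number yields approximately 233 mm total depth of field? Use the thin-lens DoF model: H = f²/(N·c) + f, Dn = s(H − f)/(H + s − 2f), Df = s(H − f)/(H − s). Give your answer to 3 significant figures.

Write h = H − f = f²/(N·c). The thin-lens limits are Dn = s·h/(h + (s−f)) and Df = s·h/(h − (s−f)), so DoF = Df − Dn = 2·s·(s−f)·h / (h² − (s−f)²).
That is a quadratic in h: DoF·h² − 2·s·(s−f)·h − DoF·(s−f)² = 0 ⇒ h = (s−f)·(s + √(s² + DoF²)) / DoF = 1265 × (1340 + √(1340² + 233²)) / 233 = 1265 × (1340 + 1360.11) / 233 ≈ 14659 mm.
Then N = f²/(c·h) = 75² / (0.024 × 14659) = 5625 / 351.83 ≈ 16.

f/16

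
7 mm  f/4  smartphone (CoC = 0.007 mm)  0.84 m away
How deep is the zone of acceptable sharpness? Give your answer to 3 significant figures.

Hyperfocal distance H = f²/(N·c) + f = 7²/(4 × 0.007) + 7 = 49/0.028 + 7 ≈ 1757.0 mm ≈ 1.757 m.
Near limit Dn = s·(H − f)/(H + s − 2f) = 840 × (1757.0 − 7) / (1757.0 + 840 − 2 × 7) = 840 × 1750.0 / 2583.0 ≈ 569.1 mm.
Far limit Df = s·(H − f)/(H − s) = 840 × (1757.0 − 7) / (1757.0 − 840) = 840 × 1750.0 / 917.0 ≈ 1603.1 mm.
Depth of field = Df − Dn = 1603.1 − 569.1 ≈ 1034.0 mm ≈ 1.03 m.

1.03 m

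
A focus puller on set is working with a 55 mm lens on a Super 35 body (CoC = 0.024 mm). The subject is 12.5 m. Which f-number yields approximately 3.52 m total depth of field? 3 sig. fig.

Write h = H − f = f²/(N·c). The thin-lens limits are Dn = s·h/(h + (s−f)) and Df = s·h/(h − (s−f)), so DoF = Df − Dn = 2·s·(s−f)·h / (h² − (s−f)²).
That is a quadratic in h: DoF·h² − 2·s·(s−f)·h − DoF·(s−f)² = 0 ⇒ h = (s−f)·(s + √(s² + DoF²)) / DoF = 12445 × (12500 + √(12500² + 3520²)) / 3520 = 12445 × (12500 + 12986.2) / 3520 ≈ 90107 mm.
Then N = f²/(c·h) = 55² / (0.024 × 90107) = 3025 / 2162.6 ≈ 1.40.

f/1.40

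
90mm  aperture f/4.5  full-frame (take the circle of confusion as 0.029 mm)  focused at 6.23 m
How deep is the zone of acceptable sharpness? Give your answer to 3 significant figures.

1.24 m

Hyperfocal distance H = f²/(N·c) + f = 90²/(4.5 × 0.029) + 90 = 8100/0.1305 + 90 ≈ 62159.0 mm ≈ 62.16 m.
Near limit Dn = s·(H − f)/(H + s − 2f) = 6230 × (62159.0 − 90) / (62159.0 + 6230 − 2 × 90) = 6230 × 62069.0 / 68209.0 ≈ 5669.2 mm.
Far limit Df = s·(H − f)/(H − s) = 6230 × (62159.0 − 90) / (62159.0 − 6230) = 6230 × 62069.0 / 55929.0 ≈ 6913.9 mm.
Depth of field = Df − Dn = 6913.9 − 5669.2 ≈ 1244.7 mm ≈ 1.24 m.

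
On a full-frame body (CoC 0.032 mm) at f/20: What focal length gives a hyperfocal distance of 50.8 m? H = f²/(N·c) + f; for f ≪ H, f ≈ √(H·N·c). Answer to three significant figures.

From H = f²/(N·c) + f, with f ≪ H: f ≈ √(H·N·c) = √(50800 × 20 × 0.032) = √32512 ≈ 180.3 mm.
The +f correction barely moves this — solving exactly, f² + N·c·f − N·c·H = 0 ⇒ f = (−N·c + √((N·c)² + 4·N·c·H))/2 = (−0.64 + √130048)/2 ≈ 179.99 mm, so f ≈ 180 mm.

180 mm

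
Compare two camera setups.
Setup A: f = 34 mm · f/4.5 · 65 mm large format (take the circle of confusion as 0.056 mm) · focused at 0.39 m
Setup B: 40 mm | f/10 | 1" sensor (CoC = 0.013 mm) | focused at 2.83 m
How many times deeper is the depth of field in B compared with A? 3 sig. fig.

Setup A: H = 34²/(4.5×0.056) + 34 ≈ 4621.3 mm; DoF = Df − Dn = 422.813 − 361.914 ≈ 60.899 mm.
Setup B: H = 40²/(10×0.013) + 40 ≈ 12347.7 mm; DoF = Df − Dn = 3659.6 − 2307.0 ≈ 1352.6 mm.
Ratio = 1352.6 / 60.899 ≈ 22.2.

22.2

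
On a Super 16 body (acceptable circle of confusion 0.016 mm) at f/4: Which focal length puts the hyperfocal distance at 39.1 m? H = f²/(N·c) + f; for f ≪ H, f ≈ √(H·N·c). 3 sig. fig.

From H = f²/(N·c) + f, with f ≪ H: f ≈ √(H·N·c) = √(39100 × 4 × 0.016) = √2502.4 ≈ 50.02 mm.
The +f correction barely moves this — solving exactly, f² + N·c·f − N·c·H = 0 ⇒ f = (−N·c + √((N·c)² + 4·N·c·H))/2 = (−0.064 + √10010)/2 ≈ 49.992 mm, so f ≈ 50.0 mm.

50.0 mm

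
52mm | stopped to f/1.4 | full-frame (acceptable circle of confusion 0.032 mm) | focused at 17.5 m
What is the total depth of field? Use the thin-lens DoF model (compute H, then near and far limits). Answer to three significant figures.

11.0 m

Hyperfocal distance H = f²/(N·c) + f = 52²/(1.4 × 0.032) + 52 = 2704/0.0448 + 52 ≈ 60409.1 mm ≈ 60.41 m.
Near limit Dn = s·(H − f)/(H + s − 2f) = 17500 × (60409.1 − 52) / (60409.1 + 17500 − 2 × 52) = 17500 × 60357.1 / 77805.1 ≈ 13576 mm.
Far limit Df = s·(H − f)/(H − s) = 17500 × (60409.1 − 52) / (60409.1 − 17500) = 17500 × 60357.1 / 42909.1 ≈ 24616 mm.
Depth of field = Df − Dn = 24616 − 13576 ≈ 11040 mm ≈ 11.0 m.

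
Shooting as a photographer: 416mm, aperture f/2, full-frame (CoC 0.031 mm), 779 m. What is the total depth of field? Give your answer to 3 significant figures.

471 m

Hyperfocal distance H = f²/(N·c) + f = 416²/(2 × 0.031) + 416 = 173056/0.062 + 416 ≈ 2791641.8 mm ≈ 2792 m.
Near limit Dn = s·(H − f)/(H + s − 2f) = 779000 × (2791641.8 − 416) / (2791641.8 + 779000 − 2 × 416) = 779000 × 2791225.8 / 3569809.8 ≈ 609098 mm.
Far limit Df = s·(H − f)/(H − s) = 779000 × (2791641.8 − 416) / (2791641.8 − 779000) = 779000 × 2791225.8 / 2012641.8 ≈ 1080354 mm.
Depth of field = Df − Dn = 1080354 − 609098 ≈ 471256 mm ≈ 471 m.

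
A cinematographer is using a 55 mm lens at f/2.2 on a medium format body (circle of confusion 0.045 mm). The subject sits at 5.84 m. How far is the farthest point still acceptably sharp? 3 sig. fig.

7.20 m

Hyperfocal distance H = f²/(N·c) + f = 55²/(2.2 × 0.045) + 55 = 3025/0.099 + 55 ≈ 30610.6 mm ≈ 30.61 m.
Far limit Df = s·(H − f)/(H − s) = 5840 × (30610.6 − 55) / (30610.6 − 5840) = 5840 × 30555.6 / 24770.6 ≈ 7203.9 mm ≈ 7.20 m.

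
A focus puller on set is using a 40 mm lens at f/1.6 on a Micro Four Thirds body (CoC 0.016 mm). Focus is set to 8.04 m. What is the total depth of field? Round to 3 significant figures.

Hyperfocal distance H = f²/(N·c) + f = 40²/(1.6 × 0.016) + 40 = 1600/0.0256 + 40 ≈ 62540.0 mm ≈ 62.54 m.
Near limit Dn = s·(H − f)/(H + s − 2f) = 8040 × (62540.0 − 40) / (62540.0 + 8040 − 2 × 40) = 8040 × 62500.0 / 70500.0 ≈ 7127.7 mm.
Far limit Df = s·(H − f)/(H − s) = 8040 × (62540.0 − 40) / (62540.0 − 8040) = 8040 × 62500.0 / 54500.0 ≈ 9220.2 mm.
Depth of field = Df − Dn = 9220.2 − 7127.7 ≈ 2092.5 mm ≈ 2.09 m.

2.09 m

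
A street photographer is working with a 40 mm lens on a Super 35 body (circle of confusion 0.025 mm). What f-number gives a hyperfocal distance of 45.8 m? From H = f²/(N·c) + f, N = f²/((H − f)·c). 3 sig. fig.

Rearrange H = f²/(N·c) + f for N: N = f² / ((H − f)·c).
N = 40² / ((45800 − 40) × 0.025) = 1600 / 1144 ≈ 1.40.

f/1.40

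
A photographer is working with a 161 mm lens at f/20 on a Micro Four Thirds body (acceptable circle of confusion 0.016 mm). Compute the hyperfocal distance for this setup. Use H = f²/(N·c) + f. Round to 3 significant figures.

Hyperfocal distance H = f²/(N·c) + f = 161²/(20 × 0.016) + 161 = 25921/0.32 + 161 ≈ 81164.1 mm ≈ 81.2 m.

81.2 m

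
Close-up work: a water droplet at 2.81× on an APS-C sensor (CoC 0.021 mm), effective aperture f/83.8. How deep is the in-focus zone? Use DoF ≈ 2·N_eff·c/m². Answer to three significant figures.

At magnification m, DoF ≈ 2·N_eff·c/m² = 2 × 83.8 × 0.021 / 2.81² = 3.52 / 7.896 ≈ 0.446 mm.

0.446 mm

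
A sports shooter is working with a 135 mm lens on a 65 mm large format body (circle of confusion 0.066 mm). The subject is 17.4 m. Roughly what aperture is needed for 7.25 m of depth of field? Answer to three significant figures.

f/3.20

Write h = H − f = f²/(N·c). The thin-lens limits are Dn = s·h/(h + (s−f)) and Df = s·h/(h − (s−f)), so DoF = Df − Dn = 2·s·(s−f)·h / (h² − (s−f)²).
That is a quadratic in h: DoF·h² − 2·s·(s−f)·h − DoF·(s−f)² = 0 ⇒ h = (s−f)·(s + √(s² + DoF²)) / DoF = 17265 × (17400 + √(17400² + 7250²)) / 7250 = 17265 × (17400 + 18850.0) / 7250 ≈ 86325 mm.
Then N = f²/(c·h) = 135² / (0.066 × 86325) = 18225 / 5697.4 ≈ 3.20.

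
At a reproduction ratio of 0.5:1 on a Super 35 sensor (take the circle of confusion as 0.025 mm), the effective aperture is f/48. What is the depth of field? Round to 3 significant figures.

9.60 mm

At magnification m, DoF ≈ 2·N_eff·c/m² = 2 × 48 × 0.025 / 0.5² = 2.4 / 0.25 ≈ 9.6 mm.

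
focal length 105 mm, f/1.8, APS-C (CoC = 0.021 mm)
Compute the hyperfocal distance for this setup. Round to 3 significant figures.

292 m

Hyperfocal distance H = f²/(N·c) + f = 105²/(1.8 × 0.021) + 105 = 11025/0.0378 + 105 ≈ 291771.7 mm ≈ 292 m.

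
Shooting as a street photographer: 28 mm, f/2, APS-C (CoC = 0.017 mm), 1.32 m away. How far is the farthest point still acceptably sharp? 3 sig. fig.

1.40 m

Hyperfocal distance H = f²/(N·c) + f = 28²/(2 × 0.017) + 28 = 784/0.034 + 28 ≈ 23086.8 mm ≈ 23.09 m.
Far limit Df = s·(H − f)/(H − s) = 1320 × (23086.8 − 28) / (23086.8 − 1320) = 1320 × 23058.8 / 21766.8 ≈ 1398.4 mm ≈ 1.40 m.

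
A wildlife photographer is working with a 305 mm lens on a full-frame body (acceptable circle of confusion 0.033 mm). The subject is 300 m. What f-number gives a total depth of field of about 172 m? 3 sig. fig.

Write h = H − f = f²/(N·c). The thin-lens limits are Dn = s·h/(h + (s−f)) and Df = s·h/(h − (s−f)), so DoF = Df − Dn = 2·s·(s−f)·h / (h² − (s−f)²).
That is a quadratic in h: DoF·h² − 2·s·(s−f)·h − DoF·(s−f)² = 0 ⇒ h = (s−f)·(s + √(s² + DoF²)) / DoF = 299695 × (300000 + √(300000² + 172000²)) / 172000 = 299695 × (300000 + 345809) / 172000 ≈ 1125266 mm.
Then N = f²/(c·h) = 305² / (0.033 × 1125266) = 93025 / 37134 ≈ 2.51.

f/2.51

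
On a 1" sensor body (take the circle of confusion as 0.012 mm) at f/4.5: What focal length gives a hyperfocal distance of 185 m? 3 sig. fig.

99.9 mm

From H = f²/(N·c) + f, with f ≪ H: f ≈ √(H·N·c) = √(185000 × 4.5 × 0.012) = √9990.0 ≈ 99.95 mm.
Exact: f² + N·c·f − N·c·H = 0 ⇒ f = (−N·c + √((N·c)² + 4·N·c·H))/2 = (−0.054 + √39960)/2 ≈ 99.923 mm ≈ 99.9 mm.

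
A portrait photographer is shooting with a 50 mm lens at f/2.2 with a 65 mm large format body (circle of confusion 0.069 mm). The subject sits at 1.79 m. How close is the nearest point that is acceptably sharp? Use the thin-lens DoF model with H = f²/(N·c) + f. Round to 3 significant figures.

1.62 m

Hyperfocal distance H = f²/(N·c) + f = 50²/(2.2 × 0.069) + 50 = 2500/0.1518 + 50 ≈ 16519.0 mm ≈ 16.52 m.
Near limit Dn = s·(H − f)/(H + s − 2f) = 1790 × (16519.0 − 50) / (16519.0 + 1790 − 2 × 50) = 1790 × 16469.0 / 18209.0 ≈ 1619.0 mm ≈ 1.62 m.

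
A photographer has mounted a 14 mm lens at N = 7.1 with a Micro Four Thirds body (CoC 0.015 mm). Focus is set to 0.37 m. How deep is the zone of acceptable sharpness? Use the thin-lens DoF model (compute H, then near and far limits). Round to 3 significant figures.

Hyperfocal distance H = f²/(N·c) + f = 14²/(7.1 × 0.015) + 14 = 196/0.1065 + 14 ≈ 1854.4 mm ≈ 1.854 m.
Near limit Dn = s·(H − f)/(H + s − 2f) = 370 × (1854.4 − 14) / (1854.4 + 370 − 2 × 14) = 370 × 1840.4 / 2196.4 ≈ 310.03 mm.
Far limit Df = s·(H − f)/(H − s) = 370 × (1854.4 − 14) / (1854.4 − 370) = 370 × 1840.4 / 1484.4 ≈ 458.74 mm.
Depth of field = Df − Dn = 458.74 − 310.03 ≈ 148.71 mm.

149 mm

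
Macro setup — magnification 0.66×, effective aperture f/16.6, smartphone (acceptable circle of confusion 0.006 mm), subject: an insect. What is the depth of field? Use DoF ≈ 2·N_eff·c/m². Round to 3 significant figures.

At magnification m, DoF ≈ 2·N_eff·c/m² = 2 × 16.6 × 0.006 / 0.66² = 0.1992 / 0.4356 ≈ 0.457 mm.

0.457 mm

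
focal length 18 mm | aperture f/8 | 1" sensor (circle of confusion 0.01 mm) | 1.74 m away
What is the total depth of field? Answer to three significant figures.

1.81 m

Hyperfocal distance H = f²/(N·c) + f = 18²/(8 × 0.01) + 18 = 324/0.08 + 18 ≈ 4068.0 mm ≈ 4.068 m.
Near limit Dn = s·(H − f)/(H + s − 2f) = 1740 × (4068.0 − 18) / (4068.0 + 1740 − 2 × 18) = 1740 × 4050.0 / 5772.0 ≈ 1220.9 mm.
Far limit Df = s·(H − f)/(H − s) = 1740 × (4068.0 − 18) / (4068.0 − 1740) = 1740 × 4050.0 / 2328.0 ≈ 3027.1 mm.
Depth of field = Df − Dn = 3027.1 − 1220.9 ≈ 1806.2 mm ≈ 1.81 m.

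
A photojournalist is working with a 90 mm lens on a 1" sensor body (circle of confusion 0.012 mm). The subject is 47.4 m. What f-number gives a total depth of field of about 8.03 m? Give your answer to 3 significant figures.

Write h = H − f = f²/(N·c). The thin-lens limits are Dn = s·h/(h + (s−f)) and Df = s·h/(h − (s−f)), so DoF = Df − Dn = 2·s·(s−f)·h / (h² − (s−f)²).
That is a quadratic in h: DoF·h² − 2·s·(s−f)·h − DoF·(s−f)² = 0 ⇒ h = (s−f)·(s + √(s² + DoF²)) / DoF = 47310 × (47400 + √(47400² + 8030²)) / 8030 = 47310 × (47400 + 48075.4) / 8030 ≈ 562508 mm.
Then N = f²/(c·h) = 90² / (0.012 × 562508) = 8100 / 6750.1 ≈ 1.20.

f/1.20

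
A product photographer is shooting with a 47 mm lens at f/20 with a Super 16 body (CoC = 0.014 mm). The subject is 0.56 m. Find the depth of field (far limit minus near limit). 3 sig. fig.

Hyperfocal distance H = f²/(N·c) + f = 47²/(20 × 0.014) + 47 = 2209/0.28 + 47 ≈ 7936.3 mm ≈ 7.936 m.
Near limit Dn = s·(H − f)/(H + s − 2f) = 560 × (7936.3 − 47) / (7936.3 + 560 − 2 × 47) = 560 × 7889.3 / 8402.3 ≈ 525.809 mm.
Far limit Df = s·(H − f)/(H − s) = 560 × (7936.3 − 47) / (7936.3 − 560) = 560 × 7889.3 / 7376.3 ≈ 598.946 mm.
Depth of field = Df − Dn = 598.946 − 525.809 ≈ 73.137 mm.

73.1 mm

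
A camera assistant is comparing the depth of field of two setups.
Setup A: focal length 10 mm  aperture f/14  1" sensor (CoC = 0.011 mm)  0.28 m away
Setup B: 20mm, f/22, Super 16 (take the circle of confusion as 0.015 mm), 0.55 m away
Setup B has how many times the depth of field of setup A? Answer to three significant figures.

Setup A: H = 10²/(14×0.011) + 10 ≈ 659.4 mm; DoF = Df − Dn = 479.29 − 197.77 ≈ 281.52 mm.
Setup B: H = 20²/(22×0.015) + 20 ≈ 1232.1 mm; DoF = Df − Dn = 977.34 − 382.68 ≈ 594.66 mm.
Ratio = 594.66 / 281.52 ≈ 2.11.

2.11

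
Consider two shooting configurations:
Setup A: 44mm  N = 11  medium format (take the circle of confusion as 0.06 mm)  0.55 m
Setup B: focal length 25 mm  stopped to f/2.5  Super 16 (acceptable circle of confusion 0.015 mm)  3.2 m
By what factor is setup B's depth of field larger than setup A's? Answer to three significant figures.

6.47

Setup A: H = 44²/(11×0.06) + 44 ≈ 2977.3 mm; DoF = Df − Dn = 664.65 − 469.08 ≈ 195.57 mm.
Setup B: H = 25²/(2.5×0.015) + 25 ≈ 16691.7 mm; DoF = Df − Dn = 3953.1 − 2687.9 ≈ 1265.2 mm.
Ratio = 1265.2 / 195.57 ≈ 6.47.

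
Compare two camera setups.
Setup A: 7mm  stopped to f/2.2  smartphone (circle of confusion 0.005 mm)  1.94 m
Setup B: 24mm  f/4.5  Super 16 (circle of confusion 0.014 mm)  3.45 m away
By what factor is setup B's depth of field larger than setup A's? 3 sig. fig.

Setup A: H = 7²/(2.2×0.005) + 7 ≈ 4461.5 mm; DoF = Df − Dn = 3427.2 − 1352.9 ≈ 2074.3 mm.
Setup B: H = 24²/(4.5×0.014) + 24 ≈ 9166.9 mm; DoF = Df − Dn = 5517.5 − 2509.6 ≈ 3007.9 mm.
Ratio = 3007.9 / 2074.3 ≈ 1.45.

1.45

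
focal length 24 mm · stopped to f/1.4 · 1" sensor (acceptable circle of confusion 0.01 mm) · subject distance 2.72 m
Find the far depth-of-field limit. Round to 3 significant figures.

2.91 m

Hyperfocal distance H = f²/(N·c) + f = 24²/(1.4 × 0.01) + 24 = 576/0.014 + 24 ≈ 41166.9 mm ≈ 41.17 m.
Far limit Df = s·(H − f)/(H − s) = 2720 × (41166.9 − 24) / (41166.9 − 2720) = 2720 × 41142.9 / 38446.9 ≈ 2910.7 mm ≈ 2.91 m.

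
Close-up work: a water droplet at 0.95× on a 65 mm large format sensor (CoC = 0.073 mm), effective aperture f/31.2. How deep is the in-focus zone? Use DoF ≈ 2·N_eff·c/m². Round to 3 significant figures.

5.05 mm

At magnification m, DoF ≈ 2·N_eff·c/m² = 2 × 31.2 × 0.073 / 0.95² = 4.555 / 0.9025 ≈ 5.05 mm.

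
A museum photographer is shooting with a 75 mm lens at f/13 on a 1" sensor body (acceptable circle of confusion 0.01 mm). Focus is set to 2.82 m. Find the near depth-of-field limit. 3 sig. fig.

2.65 m

Hyperfocal distance H = f²/(N·c) + f = 75²/(13 × 0.01) + 75 = 5625/0.13 + 75 ≈ 43344.2 mm ≈ 43.34 m.
Near limit Dn = s·(H − f)/(H + s − 2f) = 2820 × (43344.2 − 75) / (43344.2 + 2820 − 2 × 75) = 2820 × 43269.2 / 46014.2 ≈ 2651.8 mm ≈ 2.65 m.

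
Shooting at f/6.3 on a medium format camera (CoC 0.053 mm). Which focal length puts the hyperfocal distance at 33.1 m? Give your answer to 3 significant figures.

From H = f²/(N·c) + f, with f ≪ H: f ≈ √(H·N·c) = √(33100 × 6.3 × 0.053) = √11052 ≈ 105.1 mm.
The +f correction barely moves this — solving exactly, f² + N·c·f − N·c·H = 0 ⇒ f = (−N·c + √((N·c)² + 4·N·c·H))/2 = (−0.3339 + √44208)/2 ≈ 104.96 mm, so f ≈ 105 mm.

105 mm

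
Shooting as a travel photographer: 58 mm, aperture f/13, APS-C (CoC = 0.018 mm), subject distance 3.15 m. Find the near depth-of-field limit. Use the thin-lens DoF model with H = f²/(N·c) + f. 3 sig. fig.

Hyperfocal distance H = f²/(N·c) + f = 58²/(13 × 0.018) + 58 = 3364/0.234 + 58 ≈ 14434.1 mm ≈ 14.43 m.
Near limit Dn = s·(H − f)/(H + s − 2f) = 3150 × (14434.1 − 58) / (14434.1 + 3150 − 2 × 58) = 3150 × 14376.1 / 17468.1 ≈ 2592.4 mm ≈ 2.59 m.

2.59 m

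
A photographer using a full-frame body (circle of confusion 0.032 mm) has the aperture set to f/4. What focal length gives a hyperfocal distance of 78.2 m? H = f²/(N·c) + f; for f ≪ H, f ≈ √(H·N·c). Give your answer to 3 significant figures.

100 mm

From H = f²/(N·c) + f, with f ≪ H: f ≈ √(H·N·c) = √(78200 × 4 × 0.032) = √10010 ≈ 100.0 mm.
The +f correction barely moves this — solving exactly, f² + N·c·f − N·c·H = 0 ⇒ f = (−N·c + √((N·c)² + 4·N·c·H))/2 = (−0.128 + √40038)/2 ≈ 99.984 mm, so f ≈ 100 mm.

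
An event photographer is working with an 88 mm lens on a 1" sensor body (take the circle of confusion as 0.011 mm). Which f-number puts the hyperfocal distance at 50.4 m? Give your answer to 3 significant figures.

Rearrange H = f²/(N·c) + f for N: N = f² / ((H − f)·c).
N = 88² / ((50400 − 88) × 0.011) = 7744 / 553.4 ≈ 14.

f/14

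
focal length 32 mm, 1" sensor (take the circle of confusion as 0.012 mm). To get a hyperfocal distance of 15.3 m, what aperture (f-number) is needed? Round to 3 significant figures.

f/5.59

Rearrange H = f²/(N·c) + f for N: N = f² / ((H − f)·c).
N = 32² / ((15300 − 32) × 0.012) = 1024 / 183.2 ≈ 5.59.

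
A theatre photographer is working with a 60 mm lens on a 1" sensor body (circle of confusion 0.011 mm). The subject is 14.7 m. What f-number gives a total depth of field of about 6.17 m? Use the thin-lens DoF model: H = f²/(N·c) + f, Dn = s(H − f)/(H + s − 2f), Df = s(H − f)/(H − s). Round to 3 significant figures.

f/4.50

Write h = H − f = f²/(N·c). The thin-lens limits are Dn = s·h/(h + (s−f)) and Df = s·h/(h − (s−f)), so DoF = Df − Dn = 2·s·(s−f)·h / (h² − (s−f)²).
That is a quadratic in h: DoF·h² − 2·s·(s−f)·h − DoF·(s−f)² = 0 ⇒ h = (s−f)·(s + √(s² + DoF²)) / DoF = 14640 × (14700 + √(14700² + 6170²)) / 6170 = 14640 × (14700 + 15942.4) / 6170 ≈ 72707 mm.
Then N = f²/(c·h) = 60² / (0.011 × 72707) = 3600 / 799.78 ≈ 4.50.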